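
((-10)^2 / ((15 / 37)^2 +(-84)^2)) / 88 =34225 / 212517558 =0.00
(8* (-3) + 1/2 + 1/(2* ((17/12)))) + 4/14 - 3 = -6155/238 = -25.86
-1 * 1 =-1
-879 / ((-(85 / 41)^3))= 60581559 / 614125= 98.65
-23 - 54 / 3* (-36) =625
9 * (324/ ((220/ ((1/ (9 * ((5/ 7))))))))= 567/ 275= 2.06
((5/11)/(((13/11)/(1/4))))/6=0.02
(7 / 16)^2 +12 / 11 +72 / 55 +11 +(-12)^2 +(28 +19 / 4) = 243637 / 1280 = 190.34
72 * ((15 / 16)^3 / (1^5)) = 30375 / 512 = 59.33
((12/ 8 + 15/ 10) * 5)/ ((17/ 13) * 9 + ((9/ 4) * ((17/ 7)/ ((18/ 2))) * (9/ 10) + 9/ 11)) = 200200/ 175293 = 1.14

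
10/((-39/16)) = -4.10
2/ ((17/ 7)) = 14/ 17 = 0.82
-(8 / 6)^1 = -4 / 3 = -1.33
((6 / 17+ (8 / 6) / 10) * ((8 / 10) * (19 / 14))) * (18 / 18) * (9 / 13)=14136 / 38675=0.37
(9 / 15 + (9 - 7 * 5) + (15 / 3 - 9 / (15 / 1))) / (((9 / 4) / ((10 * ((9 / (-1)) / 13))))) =840 / 13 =64.62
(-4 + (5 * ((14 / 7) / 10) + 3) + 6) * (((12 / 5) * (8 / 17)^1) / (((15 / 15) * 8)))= 72 / 85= 0.85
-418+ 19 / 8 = -415.62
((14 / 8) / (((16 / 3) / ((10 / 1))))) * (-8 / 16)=-1.64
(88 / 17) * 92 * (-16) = -129536 / 17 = -7619.76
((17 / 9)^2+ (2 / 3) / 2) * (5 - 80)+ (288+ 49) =1199 / 27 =44.41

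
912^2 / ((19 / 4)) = 175104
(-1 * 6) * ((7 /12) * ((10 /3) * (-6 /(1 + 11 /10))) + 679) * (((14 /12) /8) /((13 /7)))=-296989 /936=-317.30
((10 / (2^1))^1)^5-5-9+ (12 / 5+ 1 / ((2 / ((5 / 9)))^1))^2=25257181 / 8100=3118.17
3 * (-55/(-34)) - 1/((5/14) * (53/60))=3033/1802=1.68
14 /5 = 2.80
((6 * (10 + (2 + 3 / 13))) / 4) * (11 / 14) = 5247 / 364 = 14.41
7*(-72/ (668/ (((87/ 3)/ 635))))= -3654/ 106045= -0.03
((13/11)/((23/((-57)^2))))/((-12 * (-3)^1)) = 4693/1012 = 4.64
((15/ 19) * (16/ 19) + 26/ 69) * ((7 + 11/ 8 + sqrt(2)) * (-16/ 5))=-3476764/ 124545 -415136 * sqrt(2)/ 124545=-32.63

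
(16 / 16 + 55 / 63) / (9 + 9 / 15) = 295 / 1512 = 0.20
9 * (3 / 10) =27 / 10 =2.70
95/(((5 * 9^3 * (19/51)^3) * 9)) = 4913/87723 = 0.06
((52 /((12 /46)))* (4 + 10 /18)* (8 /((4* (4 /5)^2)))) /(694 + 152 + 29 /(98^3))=72112954550 /21498708447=3.35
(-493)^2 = 243049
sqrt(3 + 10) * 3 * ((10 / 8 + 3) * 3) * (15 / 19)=2295 * sqrt(13) / 76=108.88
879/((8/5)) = 4395/8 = 549.38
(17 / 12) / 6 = 17 / 72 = 0.24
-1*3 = -3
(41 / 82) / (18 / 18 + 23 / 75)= 75 / 196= 0.38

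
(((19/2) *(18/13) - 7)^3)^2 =262144000000/4826809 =54310.00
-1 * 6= -6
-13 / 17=-0.76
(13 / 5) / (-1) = -13 / 5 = -2.60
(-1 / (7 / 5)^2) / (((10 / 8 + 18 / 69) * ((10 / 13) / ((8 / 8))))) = -0.44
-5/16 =-0.31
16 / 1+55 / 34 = 17.62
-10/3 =-3.33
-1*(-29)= 29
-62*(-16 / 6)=165.33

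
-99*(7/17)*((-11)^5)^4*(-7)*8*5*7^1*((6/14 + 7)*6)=2395800447836161799166645000.00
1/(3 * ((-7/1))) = -1/21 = -0.05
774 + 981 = 1755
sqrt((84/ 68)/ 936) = sqrt(9282)/ 2652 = 0.04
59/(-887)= -59/887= -0.07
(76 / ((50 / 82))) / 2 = 62.32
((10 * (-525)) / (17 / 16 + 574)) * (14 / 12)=-10.65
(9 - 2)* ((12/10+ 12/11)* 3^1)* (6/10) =7938/275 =28.87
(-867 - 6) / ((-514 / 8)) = 3492 / 257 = 13.59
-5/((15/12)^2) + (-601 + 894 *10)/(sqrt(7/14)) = -16/5 + 8339 *sqrt(2) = 11789.93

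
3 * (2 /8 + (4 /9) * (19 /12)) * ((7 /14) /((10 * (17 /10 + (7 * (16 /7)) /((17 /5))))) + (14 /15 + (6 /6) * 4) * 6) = 33210187 /392040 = 84.71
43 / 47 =0.91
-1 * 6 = -6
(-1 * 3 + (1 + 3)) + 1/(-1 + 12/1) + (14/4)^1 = 101/22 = 4.59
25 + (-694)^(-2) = 12040901 / 481636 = 25.00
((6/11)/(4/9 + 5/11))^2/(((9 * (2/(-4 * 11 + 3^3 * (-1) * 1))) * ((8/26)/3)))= -224289/15842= -14.16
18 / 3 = 6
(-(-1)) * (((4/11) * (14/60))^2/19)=196/517275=0.00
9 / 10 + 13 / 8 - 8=-219 / 40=-5.48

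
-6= -6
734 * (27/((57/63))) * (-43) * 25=-447391350/19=-23546913.16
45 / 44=1.02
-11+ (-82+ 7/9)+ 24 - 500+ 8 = -5042/9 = -560.22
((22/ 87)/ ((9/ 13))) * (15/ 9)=1430/ 2349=0.61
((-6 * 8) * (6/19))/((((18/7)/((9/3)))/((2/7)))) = -96/19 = -5.05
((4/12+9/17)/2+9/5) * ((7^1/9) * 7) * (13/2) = 362453/4590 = 78.97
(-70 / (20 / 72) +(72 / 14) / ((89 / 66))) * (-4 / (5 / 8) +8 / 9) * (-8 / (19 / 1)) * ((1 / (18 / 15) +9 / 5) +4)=-678293888 / 177555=-3820.19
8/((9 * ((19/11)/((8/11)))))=64/171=0.37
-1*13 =-13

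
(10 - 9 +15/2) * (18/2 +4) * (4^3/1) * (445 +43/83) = 3150703.81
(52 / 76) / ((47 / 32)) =416 / 893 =0.47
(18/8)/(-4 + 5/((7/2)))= -7/8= -0.88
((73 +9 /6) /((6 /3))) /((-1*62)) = -149 /248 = -0.60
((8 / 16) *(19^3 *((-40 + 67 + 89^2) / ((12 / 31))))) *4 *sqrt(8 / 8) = 844987646 / 3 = 281662548.67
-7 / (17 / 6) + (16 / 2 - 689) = -11619 / 17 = -683.47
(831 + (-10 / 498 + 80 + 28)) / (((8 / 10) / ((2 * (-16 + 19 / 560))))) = -1045229723 / 27888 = -37479.55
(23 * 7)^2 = 25921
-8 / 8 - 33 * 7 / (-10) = 221 / 10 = 22.10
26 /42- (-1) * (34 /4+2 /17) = 6595 /714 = 9.24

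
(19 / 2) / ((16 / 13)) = 247 / 32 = 7.72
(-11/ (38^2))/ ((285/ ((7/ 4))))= -77/ 1646160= -0.00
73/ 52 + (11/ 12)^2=2.24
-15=-15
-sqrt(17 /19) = -sqrt(323) /19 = -0.95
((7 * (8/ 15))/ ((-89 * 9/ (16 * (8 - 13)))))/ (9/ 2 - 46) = -1792/ 199449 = -0.01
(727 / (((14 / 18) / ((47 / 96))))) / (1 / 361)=37005027 / 224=165201.01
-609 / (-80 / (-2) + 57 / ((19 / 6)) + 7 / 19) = -11571 / 1109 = -10.43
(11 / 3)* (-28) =-102.67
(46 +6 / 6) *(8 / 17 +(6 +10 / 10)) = 5969 / 17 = 351.12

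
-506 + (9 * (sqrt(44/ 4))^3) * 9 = -506 + 891 * sqrt(11) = 2449.11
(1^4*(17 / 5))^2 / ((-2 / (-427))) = 123403 / 50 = 2468.06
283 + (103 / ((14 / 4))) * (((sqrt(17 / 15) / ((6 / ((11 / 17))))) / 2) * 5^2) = 5665 * sqrt(255) / 2142 + 283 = 325.23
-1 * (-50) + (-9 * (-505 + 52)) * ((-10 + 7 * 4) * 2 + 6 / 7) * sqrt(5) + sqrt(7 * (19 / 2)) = sqrt(266) / 2 + 50 + 1051866 * sqrt(5) / 7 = 336064.42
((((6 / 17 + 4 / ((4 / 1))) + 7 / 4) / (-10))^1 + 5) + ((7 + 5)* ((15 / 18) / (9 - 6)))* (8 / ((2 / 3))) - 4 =27669 / 680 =40.69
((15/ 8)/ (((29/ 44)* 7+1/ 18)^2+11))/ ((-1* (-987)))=98010/ 1692302633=0.00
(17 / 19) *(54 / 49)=918 / 931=0.99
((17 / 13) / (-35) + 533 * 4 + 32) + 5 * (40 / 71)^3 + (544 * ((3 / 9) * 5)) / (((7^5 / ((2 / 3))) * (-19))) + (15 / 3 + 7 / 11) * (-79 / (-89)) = 142032815426698742387 / 65457197150890545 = 2169.86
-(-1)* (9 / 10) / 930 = 3 / 3100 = 0.00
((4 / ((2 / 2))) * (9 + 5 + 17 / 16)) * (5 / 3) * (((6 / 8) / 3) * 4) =1205 / 12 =100.42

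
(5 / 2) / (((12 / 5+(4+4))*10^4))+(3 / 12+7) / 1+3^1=426401 / 41600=10.25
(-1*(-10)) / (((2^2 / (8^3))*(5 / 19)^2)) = 92416 / 5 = 18483.20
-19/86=-0.22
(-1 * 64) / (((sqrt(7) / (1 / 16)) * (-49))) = 4 * sqrt(7) / 343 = 0.03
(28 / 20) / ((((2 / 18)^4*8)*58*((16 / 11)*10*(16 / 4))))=505197 / 1484800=0.34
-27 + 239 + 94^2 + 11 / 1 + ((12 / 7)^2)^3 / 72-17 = 1063823730 / 117649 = 9042.35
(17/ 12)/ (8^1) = 0.18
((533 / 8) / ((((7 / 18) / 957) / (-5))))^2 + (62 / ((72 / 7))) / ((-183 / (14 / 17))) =14751828056189318527 / 21951216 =672027830084.19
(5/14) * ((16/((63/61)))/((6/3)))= 1220/441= 2.77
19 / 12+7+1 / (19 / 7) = 2041 / 228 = 8.95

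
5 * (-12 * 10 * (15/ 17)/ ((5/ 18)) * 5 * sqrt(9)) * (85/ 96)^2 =-1434375/ 64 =-22412.11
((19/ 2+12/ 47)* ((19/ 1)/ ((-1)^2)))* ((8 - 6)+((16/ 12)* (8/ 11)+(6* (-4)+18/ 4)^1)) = -19008493/ 6204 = -3063.91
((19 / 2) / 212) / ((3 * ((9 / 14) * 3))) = 133 / 17172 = 0.01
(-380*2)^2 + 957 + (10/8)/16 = 37027653/64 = 578557.08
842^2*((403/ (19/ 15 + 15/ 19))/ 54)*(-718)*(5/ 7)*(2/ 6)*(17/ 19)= -21796291733450/ 55377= -393598276.06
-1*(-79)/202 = 79/202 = 0.39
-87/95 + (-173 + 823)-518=12453/95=131.08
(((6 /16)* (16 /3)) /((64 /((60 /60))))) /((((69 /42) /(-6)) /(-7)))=147 /184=0.80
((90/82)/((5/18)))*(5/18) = 1.10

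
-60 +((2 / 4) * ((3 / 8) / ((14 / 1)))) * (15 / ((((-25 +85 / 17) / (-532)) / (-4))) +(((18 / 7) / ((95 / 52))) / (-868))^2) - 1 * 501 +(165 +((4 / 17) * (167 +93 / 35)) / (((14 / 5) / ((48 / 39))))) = -51521240866779709 / 128858497558700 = -399.83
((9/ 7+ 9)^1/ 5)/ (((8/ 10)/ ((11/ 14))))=2.02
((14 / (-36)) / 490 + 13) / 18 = 16379 / 22680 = 0.72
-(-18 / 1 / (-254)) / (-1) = 9 / 127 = 0.07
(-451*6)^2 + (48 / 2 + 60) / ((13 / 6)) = 95192172 / 13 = 7322474.77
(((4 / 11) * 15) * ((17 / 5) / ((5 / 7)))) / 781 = 1428 / 42955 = 0.03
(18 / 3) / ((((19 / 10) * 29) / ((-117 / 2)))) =-3510 / 551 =-6.37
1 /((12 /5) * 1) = 5 /12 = 0.42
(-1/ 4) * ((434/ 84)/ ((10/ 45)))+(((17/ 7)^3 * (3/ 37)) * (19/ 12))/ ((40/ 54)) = -1690473/ 507640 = -3.33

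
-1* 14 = -14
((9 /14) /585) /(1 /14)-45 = -2924 /65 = -44.98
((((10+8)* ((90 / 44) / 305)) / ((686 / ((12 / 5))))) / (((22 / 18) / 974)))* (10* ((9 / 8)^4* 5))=34939588545 / 1296221696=26.95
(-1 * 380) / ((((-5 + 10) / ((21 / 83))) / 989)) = -1578444 / 83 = -19017.40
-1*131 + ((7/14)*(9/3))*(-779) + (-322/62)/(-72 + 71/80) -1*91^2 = -3379189039/352718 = -9580.43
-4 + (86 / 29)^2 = 4032 / 841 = 4.79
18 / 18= 1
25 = 25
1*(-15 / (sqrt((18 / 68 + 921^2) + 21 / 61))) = -5*sqrt(3648690923178) / 586417699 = -0.02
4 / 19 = 0.21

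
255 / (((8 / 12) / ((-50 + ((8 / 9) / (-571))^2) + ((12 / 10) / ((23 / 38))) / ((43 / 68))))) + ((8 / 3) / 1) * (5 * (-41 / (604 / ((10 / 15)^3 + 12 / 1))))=-17936.88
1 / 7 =0.14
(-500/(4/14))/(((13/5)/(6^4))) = -11340000/13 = -872307.69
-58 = -58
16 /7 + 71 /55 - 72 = -26343 /385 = -68.42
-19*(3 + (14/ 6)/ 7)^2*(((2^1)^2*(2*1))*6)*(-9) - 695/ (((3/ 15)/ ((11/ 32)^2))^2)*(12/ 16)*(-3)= 91745.86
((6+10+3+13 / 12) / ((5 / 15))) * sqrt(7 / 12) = 241 * sqrt(21) / 24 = 46.02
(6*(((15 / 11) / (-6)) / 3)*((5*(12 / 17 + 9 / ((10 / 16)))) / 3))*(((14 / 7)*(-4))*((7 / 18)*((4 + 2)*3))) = 119840 / 187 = 640.86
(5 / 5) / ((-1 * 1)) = -1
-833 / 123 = -6.77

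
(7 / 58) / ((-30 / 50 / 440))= -7700 / 87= -88.51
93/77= 1.21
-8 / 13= -0.62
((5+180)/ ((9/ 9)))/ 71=185/ 71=2.61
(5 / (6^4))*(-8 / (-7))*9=5 / 126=0.04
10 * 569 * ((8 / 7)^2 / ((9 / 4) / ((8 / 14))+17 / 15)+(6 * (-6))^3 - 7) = -15833217725110 / 59633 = -265511004.40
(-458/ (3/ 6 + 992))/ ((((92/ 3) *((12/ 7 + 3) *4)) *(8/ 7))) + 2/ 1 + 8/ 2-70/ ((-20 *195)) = 3771322813/ 626751840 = 6.02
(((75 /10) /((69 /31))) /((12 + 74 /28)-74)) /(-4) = 1085 /76452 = 0.01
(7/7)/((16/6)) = 3/8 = 0.38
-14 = -14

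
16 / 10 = 8 / 5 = 1.60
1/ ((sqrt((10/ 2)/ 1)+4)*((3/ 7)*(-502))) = -14/ 8283+7*sqrt(5)/ 16566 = -0.00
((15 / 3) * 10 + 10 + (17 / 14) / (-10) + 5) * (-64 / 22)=-72664 / 385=-188.74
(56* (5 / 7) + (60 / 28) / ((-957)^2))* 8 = 683833960 / 2136981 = 320.00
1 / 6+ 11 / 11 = 7 / 6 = 1.17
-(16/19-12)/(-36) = -0.31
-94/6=-47/3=-15.67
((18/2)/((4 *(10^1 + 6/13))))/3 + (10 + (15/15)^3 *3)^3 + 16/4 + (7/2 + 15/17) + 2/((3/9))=2211.45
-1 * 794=-794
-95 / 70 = -19 / 14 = -1.36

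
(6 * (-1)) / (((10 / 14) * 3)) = -14 / 5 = -2.80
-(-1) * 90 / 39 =30 / 13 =2.31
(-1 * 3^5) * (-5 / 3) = 405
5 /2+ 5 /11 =65 /22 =2.95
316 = 316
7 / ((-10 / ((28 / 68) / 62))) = -0.00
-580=-580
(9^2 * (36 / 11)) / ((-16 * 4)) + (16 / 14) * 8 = 6161 / 1232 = 5.00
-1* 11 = -11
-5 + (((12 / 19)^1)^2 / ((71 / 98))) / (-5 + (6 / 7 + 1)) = -1459097 / 281941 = -5.18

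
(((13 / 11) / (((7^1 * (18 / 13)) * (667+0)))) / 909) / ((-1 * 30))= -169 / 25210078740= -0.00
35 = 35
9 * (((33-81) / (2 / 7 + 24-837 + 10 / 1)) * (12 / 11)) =12096 / 20603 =0.59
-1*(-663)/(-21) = -221/7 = -31.57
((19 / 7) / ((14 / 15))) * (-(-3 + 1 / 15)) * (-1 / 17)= -418 / 833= -0.50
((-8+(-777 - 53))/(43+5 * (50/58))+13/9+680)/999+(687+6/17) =688.02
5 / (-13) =-5 / 13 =-0.38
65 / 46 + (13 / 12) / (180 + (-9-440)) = 104611 / 74244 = 1.41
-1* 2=-2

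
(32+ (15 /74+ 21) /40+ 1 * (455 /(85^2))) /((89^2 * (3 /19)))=529746467 /20327820720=0.03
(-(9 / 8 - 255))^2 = 4124961 / 64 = 64452.52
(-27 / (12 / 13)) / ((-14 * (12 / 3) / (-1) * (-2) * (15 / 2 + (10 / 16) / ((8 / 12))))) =13 / 420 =0.03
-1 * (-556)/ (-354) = -278/ 177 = -1.57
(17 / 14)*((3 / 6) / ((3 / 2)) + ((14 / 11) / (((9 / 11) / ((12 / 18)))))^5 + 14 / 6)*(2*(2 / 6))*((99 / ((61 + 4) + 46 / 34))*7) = 22044028435 / 674398629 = 32.69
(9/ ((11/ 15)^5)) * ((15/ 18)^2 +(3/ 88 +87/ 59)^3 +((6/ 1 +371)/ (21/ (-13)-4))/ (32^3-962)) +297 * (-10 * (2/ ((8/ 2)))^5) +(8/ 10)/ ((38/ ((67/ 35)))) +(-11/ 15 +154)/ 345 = 581194248555800422280868719/ 7021728317721320819320320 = 82.77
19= 19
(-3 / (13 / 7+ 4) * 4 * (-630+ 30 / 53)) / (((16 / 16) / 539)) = 1510407360 / 2173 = 695079.32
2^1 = 2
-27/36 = -3/4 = -0.75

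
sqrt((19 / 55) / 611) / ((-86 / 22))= -sqrt(638495) / 131365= -0.01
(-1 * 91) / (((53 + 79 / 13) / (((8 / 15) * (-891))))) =117117 / 160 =731.98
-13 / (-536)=13 / 536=0.02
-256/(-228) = 64/57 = 1.12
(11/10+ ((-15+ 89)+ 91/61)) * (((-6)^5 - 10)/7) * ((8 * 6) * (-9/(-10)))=-39287128248/10675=-3680293.04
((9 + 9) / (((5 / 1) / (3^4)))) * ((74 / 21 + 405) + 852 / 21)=130956.17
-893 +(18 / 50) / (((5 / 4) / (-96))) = -115081 / 125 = -920.65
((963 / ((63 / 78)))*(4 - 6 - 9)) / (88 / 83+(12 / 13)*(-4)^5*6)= 2.31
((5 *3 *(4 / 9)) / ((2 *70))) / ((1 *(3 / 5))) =5 / 63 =0.08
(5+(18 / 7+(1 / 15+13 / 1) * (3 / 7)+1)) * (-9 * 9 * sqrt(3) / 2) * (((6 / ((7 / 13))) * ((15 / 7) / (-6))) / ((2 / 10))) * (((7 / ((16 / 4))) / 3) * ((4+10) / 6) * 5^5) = 84135914.45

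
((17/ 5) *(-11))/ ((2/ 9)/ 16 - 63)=13464/ 22675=0.59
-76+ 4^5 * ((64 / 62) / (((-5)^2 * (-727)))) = -42853068 / 563425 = -76.06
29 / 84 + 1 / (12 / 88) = 7.68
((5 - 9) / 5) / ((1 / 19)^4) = -521284 / 5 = -104256.80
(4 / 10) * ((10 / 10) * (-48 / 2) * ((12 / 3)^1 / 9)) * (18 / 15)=-128 / 25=-5.12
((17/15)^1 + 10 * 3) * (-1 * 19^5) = -1156338233/15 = -77089215.53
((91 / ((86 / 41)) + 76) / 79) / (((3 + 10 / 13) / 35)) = 667355 / 47558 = 14.03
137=137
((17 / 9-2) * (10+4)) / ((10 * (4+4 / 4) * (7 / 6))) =-2 / 75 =-0.03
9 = 9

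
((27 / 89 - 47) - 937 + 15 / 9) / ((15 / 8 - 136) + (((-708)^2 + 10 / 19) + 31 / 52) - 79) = -518111152 / 264351025449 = -0.00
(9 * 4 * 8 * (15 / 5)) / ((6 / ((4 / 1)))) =576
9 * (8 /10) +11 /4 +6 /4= 229 /20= 11.45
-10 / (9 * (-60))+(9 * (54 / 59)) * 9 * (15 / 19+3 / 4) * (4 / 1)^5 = 7074543713 / 60534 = 116868.93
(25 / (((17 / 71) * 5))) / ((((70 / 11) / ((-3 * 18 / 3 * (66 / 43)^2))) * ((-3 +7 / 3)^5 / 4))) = 1860063183 / 440062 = 4226.82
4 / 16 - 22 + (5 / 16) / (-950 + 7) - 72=-1414505 / 15088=-93.75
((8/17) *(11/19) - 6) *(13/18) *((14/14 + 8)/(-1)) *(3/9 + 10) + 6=378589/969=390.70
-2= -2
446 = 446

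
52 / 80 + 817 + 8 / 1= 16513 / 20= 825.65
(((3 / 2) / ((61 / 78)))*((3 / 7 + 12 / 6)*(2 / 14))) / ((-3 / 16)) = -3.55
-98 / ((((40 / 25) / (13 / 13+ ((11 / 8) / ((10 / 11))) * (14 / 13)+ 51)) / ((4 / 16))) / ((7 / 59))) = -9565241 / 98176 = -97.43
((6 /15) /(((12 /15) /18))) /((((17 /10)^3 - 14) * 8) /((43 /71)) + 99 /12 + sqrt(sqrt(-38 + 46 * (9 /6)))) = 9 /(-2403333 /21500 + 31^(1 /4)) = -0.08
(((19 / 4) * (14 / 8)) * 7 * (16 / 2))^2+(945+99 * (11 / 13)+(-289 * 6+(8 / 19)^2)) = 4054474109 / 18772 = 215985.20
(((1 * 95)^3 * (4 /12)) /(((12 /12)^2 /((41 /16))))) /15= 7030475 /144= 48822.74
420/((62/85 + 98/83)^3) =12290204198125/203939692848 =60.26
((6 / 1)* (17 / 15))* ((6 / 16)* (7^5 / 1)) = 857157 / 20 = 42857.85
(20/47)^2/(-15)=-80/6627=-0.01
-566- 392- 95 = -1053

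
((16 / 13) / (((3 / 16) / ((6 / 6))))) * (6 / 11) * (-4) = -2048 / 143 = -14.32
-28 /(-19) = 28 /19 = 1.47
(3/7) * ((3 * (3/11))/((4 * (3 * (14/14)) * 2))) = 9/616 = 0.01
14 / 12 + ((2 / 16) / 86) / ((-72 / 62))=28865 / 24768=1.17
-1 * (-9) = 9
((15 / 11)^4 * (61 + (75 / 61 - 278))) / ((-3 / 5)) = 1110543750 / 893101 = 1243.47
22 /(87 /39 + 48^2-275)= 143 /13203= 0.01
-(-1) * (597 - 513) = 84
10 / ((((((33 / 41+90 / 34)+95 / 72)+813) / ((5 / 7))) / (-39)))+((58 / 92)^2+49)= 29820169639525 / 607870245668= 49.06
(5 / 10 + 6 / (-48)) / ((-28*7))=-3 / 1568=-0.00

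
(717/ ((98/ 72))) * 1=25812/ 49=526.78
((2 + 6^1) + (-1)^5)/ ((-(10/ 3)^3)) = -189/ 1000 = -0.19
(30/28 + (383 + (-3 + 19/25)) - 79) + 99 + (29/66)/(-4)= 18559537/46200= 401.72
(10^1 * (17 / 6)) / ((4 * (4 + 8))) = 85 / 144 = 0.59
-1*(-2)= 2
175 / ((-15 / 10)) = -350 / 3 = -116.67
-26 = -26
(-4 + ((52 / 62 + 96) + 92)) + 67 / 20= 116677 / 620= 188.19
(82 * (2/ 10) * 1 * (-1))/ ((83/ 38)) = -3116/ 415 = -7.51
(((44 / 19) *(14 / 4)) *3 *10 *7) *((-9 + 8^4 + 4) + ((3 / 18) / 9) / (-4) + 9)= 2386689305 / 342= 6978623.70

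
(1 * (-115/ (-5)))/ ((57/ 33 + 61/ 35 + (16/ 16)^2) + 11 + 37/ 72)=637560/ 443077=1.44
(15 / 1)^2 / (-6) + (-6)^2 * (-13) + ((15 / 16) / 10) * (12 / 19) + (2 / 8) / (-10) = -192077 / 380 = -505.47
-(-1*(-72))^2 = -5184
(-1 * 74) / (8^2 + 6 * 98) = -37 / 326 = -0.11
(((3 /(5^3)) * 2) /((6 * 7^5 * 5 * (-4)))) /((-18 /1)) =1 /756315000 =0.00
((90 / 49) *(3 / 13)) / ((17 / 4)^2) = 4320 / 184093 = 0.02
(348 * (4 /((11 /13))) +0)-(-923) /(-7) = 116519 /77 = 1513.23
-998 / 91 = -10.97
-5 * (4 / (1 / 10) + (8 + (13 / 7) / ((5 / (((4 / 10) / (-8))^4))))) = -268800013 / 1120000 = -240.00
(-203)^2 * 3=123627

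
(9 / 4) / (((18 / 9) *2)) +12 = 201 / 16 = 12.56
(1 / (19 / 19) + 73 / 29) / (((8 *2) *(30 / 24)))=51 / 290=0.18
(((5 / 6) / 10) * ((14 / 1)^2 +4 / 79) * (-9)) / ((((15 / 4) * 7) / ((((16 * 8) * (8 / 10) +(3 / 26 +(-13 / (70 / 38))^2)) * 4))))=-150275386624 / 44032625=-3412.82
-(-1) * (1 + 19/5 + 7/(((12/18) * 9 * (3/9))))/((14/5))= 83/28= 2.96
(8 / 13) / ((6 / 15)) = 20 / 13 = 1.54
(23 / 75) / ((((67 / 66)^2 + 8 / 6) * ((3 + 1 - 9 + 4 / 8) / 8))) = -178112 / 772275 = -0.23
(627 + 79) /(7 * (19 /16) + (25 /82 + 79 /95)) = 43997920 /588859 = 74.72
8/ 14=4/ 7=0.57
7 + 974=981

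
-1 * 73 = -73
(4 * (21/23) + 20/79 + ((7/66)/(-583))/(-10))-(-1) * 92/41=176268239479/28664955660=6.15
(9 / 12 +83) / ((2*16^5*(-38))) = -335 / 318767104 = -0.00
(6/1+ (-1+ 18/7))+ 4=81/7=11.57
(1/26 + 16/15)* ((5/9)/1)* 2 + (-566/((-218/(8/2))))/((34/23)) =5367961/650403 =8.25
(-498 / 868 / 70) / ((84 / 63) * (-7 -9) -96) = 747 / 10693760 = 0.00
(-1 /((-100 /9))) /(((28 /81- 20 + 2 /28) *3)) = -1701 /1110350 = -0.00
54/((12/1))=9/2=4.50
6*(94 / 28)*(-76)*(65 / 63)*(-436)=101230480 / 147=688642.72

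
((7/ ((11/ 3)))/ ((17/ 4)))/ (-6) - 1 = -201/ 187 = -1.07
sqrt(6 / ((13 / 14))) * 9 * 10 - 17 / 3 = -17 / 3 + 180 * sqrt(273) / 13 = 223.11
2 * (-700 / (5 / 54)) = -15120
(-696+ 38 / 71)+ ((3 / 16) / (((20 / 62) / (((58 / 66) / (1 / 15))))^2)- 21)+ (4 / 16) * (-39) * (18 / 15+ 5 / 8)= -1157830769 / 2749120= -421.16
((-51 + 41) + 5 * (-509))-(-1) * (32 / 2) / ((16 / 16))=-2539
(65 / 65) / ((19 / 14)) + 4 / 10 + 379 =36113 / 95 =380.14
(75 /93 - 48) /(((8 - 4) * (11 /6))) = -399 /62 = -6.44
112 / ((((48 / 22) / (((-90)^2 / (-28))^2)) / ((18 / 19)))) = 541282500 / 133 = 4069793.23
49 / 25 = 1.96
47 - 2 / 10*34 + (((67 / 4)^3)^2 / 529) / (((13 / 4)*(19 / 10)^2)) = 3598.50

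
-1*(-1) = 1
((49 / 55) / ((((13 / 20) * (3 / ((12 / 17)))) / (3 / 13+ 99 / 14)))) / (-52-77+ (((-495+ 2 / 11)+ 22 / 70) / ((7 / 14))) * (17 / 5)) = -13024200 / 19310527613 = -0.00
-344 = -344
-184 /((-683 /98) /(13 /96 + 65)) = 7047131 /4098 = 1719.65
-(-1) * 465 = 465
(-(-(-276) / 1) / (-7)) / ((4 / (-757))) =-52233 / 7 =-7461.86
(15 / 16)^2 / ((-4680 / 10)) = -25 / 13312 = -0.00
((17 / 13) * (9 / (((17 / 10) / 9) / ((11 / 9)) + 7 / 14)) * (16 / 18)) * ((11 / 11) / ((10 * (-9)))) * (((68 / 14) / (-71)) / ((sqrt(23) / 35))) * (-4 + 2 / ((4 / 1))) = -111265 * sqrt(23) / 1719549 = -0.31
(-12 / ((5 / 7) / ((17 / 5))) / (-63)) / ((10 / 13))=442 / 375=1.18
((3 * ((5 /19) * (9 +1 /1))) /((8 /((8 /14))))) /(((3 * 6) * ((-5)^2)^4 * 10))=1 /124687500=0.00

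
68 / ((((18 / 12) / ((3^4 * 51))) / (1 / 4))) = 46818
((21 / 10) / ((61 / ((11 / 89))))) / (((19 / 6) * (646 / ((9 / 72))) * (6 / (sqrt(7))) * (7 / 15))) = 99 * sqrt(7) / 1066168736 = 0.00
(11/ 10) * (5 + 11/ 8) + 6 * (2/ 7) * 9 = 12567/ 560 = 22.44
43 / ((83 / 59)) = 30.57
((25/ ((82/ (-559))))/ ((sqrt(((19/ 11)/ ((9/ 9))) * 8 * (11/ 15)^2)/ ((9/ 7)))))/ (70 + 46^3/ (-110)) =9433125 * sqrt(418)/ 1955140432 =0.10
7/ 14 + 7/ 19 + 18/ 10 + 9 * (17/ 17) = 2217/ 190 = 11.67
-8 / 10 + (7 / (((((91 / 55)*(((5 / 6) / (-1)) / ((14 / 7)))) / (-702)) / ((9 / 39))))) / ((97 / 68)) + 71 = 7713171 / 6305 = 1223.34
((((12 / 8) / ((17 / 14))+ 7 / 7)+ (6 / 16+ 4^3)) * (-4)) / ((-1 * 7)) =9059 / 238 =38.06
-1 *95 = -95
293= 293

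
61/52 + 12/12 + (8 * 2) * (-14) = -11535/52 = -221.83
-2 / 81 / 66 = -1 / 2673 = -0.00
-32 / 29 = -1.10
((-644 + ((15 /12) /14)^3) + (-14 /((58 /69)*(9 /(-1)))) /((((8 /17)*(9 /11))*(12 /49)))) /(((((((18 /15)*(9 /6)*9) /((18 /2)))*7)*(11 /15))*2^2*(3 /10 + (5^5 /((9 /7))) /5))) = -32195966310875 /927027377869824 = -0.03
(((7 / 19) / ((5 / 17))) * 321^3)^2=15492593191637059281 / 9025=1716630824558122.91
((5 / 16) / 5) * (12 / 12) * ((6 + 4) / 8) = 5 / 64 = 0.08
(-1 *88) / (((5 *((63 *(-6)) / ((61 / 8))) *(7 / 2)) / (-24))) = -2.43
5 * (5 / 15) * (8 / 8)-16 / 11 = 7 / 33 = 0.21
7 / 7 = 1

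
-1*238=-238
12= 12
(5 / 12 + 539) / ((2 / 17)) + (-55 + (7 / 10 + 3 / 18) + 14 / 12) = 181283 / 40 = 4532.08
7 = 7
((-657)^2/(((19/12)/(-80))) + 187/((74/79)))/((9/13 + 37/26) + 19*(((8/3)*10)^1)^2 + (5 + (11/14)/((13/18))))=-25113868639587/15567679811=-1613.21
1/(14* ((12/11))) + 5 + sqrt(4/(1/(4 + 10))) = 851/168 + 2* sqrt(14) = 12.55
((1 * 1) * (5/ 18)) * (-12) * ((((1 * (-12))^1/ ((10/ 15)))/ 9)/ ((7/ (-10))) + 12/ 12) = -90/ 7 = -12.86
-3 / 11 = -0.27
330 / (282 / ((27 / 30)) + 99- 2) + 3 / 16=0.99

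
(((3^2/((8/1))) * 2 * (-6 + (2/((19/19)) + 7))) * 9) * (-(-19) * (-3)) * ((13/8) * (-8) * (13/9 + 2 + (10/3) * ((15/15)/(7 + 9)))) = 5261841/32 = 164432.53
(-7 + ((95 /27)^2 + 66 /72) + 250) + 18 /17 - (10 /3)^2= 12206825 /49572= 246.24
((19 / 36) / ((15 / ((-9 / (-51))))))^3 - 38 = -1088799401141 / 28652616000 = -38.00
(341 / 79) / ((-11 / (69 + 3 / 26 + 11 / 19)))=-1067299 / 39026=-27.35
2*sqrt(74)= 17.20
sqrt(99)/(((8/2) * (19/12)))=9 * sqrt(11)/19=1.57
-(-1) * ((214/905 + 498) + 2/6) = 1353617/2715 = 498.57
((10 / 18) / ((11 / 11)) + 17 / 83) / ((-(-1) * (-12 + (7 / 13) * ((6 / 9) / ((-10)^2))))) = -369200 / 5824857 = -0.06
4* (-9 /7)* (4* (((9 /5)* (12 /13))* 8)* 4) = -497664 /455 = -1093.77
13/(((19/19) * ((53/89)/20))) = 23140/53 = 436.60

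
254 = 254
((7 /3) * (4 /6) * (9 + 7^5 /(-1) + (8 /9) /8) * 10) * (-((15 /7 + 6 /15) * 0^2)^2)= 0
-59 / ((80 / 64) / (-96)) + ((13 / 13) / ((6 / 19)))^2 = 817421 / 180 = 4541.23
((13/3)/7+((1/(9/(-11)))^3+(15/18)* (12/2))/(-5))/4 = -403/102060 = -0.00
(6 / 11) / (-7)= -6 / 77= -0.08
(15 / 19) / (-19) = -15 / 361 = -0.04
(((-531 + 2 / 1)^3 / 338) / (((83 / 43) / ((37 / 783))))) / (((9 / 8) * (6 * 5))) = -471050198798 / 1482724035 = -317.69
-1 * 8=-8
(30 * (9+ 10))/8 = 285/4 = 71.25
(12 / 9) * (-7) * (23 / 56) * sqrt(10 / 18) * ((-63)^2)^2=-40257567 * sqrt(5) / 2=-45009328.21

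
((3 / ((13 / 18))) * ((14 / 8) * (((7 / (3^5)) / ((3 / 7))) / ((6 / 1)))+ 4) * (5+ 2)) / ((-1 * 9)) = -492289 / 37908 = -12.99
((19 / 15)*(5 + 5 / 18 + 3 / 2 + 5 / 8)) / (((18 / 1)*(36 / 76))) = 192413 / 174960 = 1.10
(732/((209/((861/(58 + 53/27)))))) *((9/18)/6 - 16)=-270850797/338371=-800.46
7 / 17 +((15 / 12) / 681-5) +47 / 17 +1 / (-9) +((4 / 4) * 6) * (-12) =-73.93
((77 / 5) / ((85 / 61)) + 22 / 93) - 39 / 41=10.34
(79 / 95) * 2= 158 / 95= 1.66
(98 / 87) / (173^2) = 98 / 2603823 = 0.00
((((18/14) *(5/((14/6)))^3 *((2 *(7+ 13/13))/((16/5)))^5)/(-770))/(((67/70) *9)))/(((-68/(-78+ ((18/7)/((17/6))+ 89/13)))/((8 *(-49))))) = 2292278906250/949735787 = 2413.60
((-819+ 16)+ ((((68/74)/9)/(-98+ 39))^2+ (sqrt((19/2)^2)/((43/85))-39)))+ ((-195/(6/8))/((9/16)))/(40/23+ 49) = -10748217824119433/12913398189486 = -832.33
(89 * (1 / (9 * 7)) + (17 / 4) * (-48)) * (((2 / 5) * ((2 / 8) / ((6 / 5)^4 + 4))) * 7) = -1595375 / 68328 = -23.35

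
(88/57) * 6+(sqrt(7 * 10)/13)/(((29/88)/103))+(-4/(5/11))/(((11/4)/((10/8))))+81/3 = 613/19+9064 * sqrt(70)/377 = 233.42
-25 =-25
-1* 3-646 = -649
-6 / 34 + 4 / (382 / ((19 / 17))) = -535 / 3247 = -0.16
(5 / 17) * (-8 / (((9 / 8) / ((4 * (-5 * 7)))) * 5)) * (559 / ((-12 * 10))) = -125216 / 459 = -272.80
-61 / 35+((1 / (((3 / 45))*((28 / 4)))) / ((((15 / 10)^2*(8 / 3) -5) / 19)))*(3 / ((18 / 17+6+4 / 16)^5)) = -1843529078834477 / 1061328894578995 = -1.74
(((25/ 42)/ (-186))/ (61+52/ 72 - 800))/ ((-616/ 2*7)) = -25/ 12434570456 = -0.00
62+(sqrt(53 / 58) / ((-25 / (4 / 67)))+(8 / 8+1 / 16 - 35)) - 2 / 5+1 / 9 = 19997 / 720 - 2 * sqrt(3074) / 48575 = 27.77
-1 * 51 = -51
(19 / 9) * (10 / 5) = 38 / 9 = 4.22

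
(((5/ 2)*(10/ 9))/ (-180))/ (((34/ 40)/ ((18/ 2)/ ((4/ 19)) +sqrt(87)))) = -475/ 612- 25*sqrt(87)/ 1377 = -0.95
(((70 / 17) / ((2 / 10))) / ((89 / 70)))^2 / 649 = 600250000 / 1485670681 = 0.40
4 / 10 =2 / 5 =0.40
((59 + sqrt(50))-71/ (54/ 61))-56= -4169/ 54 + 5 * sqrt(2)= -70.13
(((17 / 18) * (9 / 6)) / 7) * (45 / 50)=51 / 280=0.18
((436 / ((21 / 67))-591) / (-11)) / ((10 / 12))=-33602 / 385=-87.28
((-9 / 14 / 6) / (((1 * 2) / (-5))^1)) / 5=3 / 56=0.05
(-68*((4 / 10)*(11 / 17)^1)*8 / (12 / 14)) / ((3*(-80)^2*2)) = -77 / 18000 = -0.00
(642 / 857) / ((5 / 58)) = 37236 / 4285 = 8.69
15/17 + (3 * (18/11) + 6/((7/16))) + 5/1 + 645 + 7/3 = 2638312/3927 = 671.84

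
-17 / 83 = -0.20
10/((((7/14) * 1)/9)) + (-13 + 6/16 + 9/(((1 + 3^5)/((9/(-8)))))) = 326635/1952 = 167.33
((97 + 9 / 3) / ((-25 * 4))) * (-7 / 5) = 7 / 5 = 1.40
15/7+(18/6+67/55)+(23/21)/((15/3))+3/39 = 19991/3003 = 6.66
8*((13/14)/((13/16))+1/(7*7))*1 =456/49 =9.31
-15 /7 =-2.14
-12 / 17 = -0.71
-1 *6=-6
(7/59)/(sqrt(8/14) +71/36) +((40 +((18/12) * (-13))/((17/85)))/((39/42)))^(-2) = 81461400113/1150942297925 -18144 * sqrt(7)/1776077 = 0.04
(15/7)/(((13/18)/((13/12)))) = 45/14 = 3.21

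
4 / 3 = 1.33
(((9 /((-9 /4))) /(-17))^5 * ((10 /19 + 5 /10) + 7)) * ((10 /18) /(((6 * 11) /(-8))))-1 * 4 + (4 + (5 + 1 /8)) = 328477389491 /64098024408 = 5.12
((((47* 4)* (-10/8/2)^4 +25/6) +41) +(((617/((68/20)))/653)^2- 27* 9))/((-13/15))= 320022780681095/1640467059712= 195.08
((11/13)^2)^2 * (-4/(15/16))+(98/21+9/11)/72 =-716275303/339304680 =-2.11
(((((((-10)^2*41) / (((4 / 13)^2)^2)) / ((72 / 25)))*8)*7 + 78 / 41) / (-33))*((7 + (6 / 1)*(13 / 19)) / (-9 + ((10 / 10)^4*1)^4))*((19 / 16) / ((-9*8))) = -44320201702933 / 7182286848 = -6170.76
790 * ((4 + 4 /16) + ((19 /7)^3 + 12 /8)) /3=4651125 /686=6780.07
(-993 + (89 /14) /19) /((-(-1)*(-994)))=1.00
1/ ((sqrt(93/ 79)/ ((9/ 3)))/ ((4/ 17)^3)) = 64*sqrt(7347)/ 152303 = 0.04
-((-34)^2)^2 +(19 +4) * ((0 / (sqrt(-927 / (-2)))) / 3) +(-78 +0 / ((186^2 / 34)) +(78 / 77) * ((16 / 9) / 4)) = -308711530 / 231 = -1336413.55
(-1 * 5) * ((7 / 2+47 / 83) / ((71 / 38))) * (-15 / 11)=14.84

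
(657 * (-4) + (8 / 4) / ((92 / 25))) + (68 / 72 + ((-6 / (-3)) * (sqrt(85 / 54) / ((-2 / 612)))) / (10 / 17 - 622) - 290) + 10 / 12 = -1207091 / 414 + 289 * sqrt(510) / 5282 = -2914.44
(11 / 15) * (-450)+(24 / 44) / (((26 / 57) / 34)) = -41376 / 143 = -289.34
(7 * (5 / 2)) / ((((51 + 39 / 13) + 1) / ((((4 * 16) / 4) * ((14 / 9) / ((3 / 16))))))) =12544 / 297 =42.24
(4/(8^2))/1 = 1/16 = 0.06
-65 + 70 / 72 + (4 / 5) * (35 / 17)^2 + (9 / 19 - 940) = -197708239 / 197676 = -1000.16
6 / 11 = 0.55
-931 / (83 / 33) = -30723 / 83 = -370.16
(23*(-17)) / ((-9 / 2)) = 782 / 9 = 86.89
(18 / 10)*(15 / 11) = 2.45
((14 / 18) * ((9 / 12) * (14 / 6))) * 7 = 343 / 36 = 9.53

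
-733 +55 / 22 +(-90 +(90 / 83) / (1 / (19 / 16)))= -543957 / 664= -819.21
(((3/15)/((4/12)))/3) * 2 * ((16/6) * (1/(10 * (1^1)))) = 8/75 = 0.11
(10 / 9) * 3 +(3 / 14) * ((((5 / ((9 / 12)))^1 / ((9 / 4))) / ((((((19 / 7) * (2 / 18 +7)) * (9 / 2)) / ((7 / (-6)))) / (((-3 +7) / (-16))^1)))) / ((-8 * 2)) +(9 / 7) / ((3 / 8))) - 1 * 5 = -11996339 / 12870144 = -0.93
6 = 6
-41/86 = -0.48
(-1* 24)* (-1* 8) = 192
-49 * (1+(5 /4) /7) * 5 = -1155 /4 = -288.75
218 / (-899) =-0.24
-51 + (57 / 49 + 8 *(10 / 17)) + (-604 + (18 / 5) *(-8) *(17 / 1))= -1138.73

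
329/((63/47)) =2209/9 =245.44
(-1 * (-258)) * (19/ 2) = 2451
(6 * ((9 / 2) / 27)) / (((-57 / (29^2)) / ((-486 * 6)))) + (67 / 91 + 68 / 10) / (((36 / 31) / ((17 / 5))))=7442628153 / 172900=43045.85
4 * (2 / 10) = 4 / 5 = 0.80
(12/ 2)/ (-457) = -6/ 457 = -0.01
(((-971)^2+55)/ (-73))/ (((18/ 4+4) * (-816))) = 117862/ 63291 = 1.86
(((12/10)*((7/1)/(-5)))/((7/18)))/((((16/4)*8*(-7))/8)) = 27/175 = 0.15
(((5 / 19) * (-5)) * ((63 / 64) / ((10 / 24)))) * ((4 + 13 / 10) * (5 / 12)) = -16695 / 2432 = -6.86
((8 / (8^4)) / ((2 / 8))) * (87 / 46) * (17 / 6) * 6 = 1479 / 5888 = 0.25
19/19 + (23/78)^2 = 6613/6084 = 1.09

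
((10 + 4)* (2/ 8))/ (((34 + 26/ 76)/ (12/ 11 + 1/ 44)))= 6517/ 57420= 0.11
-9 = -9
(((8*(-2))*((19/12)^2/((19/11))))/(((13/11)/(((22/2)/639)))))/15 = -25289/1121445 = -0.02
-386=-386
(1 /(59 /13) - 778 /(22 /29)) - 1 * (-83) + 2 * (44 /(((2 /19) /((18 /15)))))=197539 /3245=60.87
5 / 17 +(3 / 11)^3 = 7114 / 22627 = 0.31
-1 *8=-8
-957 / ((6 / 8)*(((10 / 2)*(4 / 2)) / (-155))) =19778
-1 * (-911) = 911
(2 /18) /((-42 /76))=-38 /189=-0.20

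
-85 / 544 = -5 / 32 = -0.16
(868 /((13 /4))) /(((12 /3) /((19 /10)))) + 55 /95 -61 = 82054 /1235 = 66.44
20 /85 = 4 /17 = 0.24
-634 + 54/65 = -41156/65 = -633.17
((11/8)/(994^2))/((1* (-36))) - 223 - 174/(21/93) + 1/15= -1413530598199/1422771840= -993.50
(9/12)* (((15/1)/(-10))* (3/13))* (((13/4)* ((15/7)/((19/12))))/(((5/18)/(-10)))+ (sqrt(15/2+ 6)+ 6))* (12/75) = 273537/43225-81* sqrt(6)/1300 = 6.18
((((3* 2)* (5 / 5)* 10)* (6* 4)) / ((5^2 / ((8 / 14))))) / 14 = 576 / 245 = 2.35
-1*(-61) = 61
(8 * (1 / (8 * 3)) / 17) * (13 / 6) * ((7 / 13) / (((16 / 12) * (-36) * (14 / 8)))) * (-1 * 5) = 5 / 3672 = 0.00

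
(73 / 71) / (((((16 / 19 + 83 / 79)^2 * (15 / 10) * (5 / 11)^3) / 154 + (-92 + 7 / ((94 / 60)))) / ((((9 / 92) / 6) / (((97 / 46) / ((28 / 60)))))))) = -5545604880017279 / 130839317955721482445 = -0.00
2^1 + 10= 12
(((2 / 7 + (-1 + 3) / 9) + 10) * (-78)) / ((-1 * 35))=17212 / 735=23.42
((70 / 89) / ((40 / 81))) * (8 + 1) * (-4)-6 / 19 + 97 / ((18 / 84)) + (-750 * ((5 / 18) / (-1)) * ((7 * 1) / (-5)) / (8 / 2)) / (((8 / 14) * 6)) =182017505 / 487008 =373.75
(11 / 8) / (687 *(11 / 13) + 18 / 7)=1001 / 425064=0.00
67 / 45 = 1.49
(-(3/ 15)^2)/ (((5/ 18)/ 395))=-1422/ 25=-56.88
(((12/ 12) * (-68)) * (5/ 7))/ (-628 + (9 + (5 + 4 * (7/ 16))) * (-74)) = 40/ 1477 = 0.03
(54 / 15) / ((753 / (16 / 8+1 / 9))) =38 / 3765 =0.01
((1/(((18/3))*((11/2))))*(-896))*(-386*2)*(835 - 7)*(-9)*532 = -914089107456/11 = -83099009768.73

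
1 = 1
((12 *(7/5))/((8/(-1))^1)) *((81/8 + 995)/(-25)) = 168861/2000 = 84.43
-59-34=-93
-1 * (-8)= 8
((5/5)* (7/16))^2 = 49/256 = 0.19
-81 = -81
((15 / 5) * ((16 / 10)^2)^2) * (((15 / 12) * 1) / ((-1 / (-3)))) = 9216 / 125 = 73.73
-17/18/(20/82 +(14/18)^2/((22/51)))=-23001/40093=-0.57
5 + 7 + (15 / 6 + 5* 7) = 99 / 2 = 49.50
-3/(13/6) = -18/13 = -1.38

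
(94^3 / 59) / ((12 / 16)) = 3322336 / 177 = 18770.26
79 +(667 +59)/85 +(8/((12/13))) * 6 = 139.54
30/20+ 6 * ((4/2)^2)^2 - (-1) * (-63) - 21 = 27/2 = 13.50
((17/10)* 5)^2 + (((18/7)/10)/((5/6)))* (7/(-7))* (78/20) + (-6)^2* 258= 9359.05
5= 5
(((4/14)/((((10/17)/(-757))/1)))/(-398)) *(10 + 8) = 115821/6965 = 16.63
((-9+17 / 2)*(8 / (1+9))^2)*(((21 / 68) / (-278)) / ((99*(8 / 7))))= 49 / 15595800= 0.00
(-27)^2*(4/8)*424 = 154548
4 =4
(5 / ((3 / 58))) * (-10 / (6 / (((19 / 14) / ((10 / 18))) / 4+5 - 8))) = 32335 / 84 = 384.94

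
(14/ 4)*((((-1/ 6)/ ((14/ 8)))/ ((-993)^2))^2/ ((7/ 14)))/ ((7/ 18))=8/ 47642338889649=0.00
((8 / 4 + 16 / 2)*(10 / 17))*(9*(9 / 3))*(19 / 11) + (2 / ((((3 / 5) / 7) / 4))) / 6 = 487880 / 1683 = 289.89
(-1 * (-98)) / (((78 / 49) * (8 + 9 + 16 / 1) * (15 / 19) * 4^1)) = 45619 / 77220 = 0.59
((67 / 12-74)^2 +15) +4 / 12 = 676249 / 144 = 4696.17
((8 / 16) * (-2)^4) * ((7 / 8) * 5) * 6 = 210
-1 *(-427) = 427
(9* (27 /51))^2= 6561 /289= 22.70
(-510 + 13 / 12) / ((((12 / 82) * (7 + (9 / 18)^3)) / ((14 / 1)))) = -3505418 / 513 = -6833.17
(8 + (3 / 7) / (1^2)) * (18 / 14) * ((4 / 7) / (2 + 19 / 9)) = 19116 / 12691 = 1.51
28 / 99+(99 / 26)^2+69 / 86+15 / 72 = 15.79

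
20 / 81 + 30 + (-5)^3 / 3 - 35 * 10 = -29275 / 81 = -361.42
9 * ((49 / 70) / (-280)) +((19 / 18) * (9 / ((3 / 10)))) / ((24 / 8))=37919 / 3600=10.53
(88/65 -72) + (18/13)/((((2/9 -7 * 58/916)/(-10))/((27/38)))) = -29400628/1125085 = -26.13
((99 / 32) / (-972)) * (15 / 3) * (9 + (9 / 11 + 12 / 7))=-185 / 1008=-0.18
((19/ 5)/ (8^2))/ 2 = 19/ 640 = 0.03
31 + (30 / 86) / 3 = 1338 / 43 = 31.12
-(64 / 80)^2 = -0.64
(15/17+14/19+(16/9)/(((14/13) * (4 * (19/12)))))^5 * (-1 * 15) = -1685354376200315943755/4786166807849031381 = -352.13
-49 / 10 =-4.90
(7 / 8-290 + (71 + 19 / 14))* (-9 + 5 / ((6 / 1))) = 84973 / 48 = 1770.27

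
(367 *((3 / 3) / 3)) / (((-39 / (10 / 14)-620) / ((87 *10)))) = -532150 / 3373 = -157.77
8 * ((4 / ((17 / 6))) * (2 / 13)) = 384 / 221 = 1.74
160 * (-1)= -160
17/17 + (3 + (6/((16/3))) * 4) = 17/2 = 8.50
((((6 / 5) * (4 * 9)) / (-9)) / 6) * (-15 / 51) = 4 / 17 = 0.24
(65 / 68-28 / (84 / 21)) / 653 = -411 / 44404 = -0.01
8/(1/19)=152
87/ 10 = 8.70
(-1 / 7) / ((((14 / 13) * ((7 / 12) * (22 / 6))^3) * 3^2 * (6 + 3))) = -0.00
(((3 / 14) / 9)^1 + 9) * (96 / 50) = 3032 / 175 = 17.33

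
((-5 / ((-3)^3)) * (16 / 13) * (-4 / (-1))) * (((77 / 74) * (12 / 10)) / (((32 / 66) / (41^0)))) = 3388 / 1443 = 2.35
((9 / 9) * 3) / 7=3 / 7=0.43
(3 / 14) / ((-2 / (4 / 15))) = -1 / 35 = -0.03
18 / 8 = 9 / 4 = 2.25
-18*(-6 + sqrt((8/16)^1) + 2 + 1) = 54 - 9*sqrt(2) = 41.27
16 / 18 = 8 / 9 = 0.89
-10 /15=-2 /3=-0.67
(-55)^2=3025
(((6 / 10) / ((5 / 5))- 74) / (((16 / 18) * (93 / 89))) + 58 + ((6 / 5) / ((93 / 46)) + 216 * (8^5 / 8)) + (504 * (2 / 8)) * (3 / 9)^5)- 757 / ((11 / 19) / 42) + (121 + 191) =305713345219 / 368280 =830111.18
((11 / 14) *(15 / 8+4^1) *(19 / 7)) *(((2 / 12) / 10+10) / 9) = 5903623 / 423360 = 13.94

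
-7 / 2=-3.50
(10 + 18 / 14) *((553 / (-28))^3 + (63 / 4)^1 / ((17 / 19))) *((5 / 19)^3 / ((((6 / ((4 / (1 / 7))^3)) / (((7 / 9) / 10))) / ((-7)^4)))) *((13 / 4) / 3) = -176820833904444275 / 151117488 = -1170088493.69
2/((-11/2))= -4/11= -0.36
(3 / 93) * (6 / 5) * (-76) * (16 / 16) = -456 / 155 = -2.94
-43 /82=-0.52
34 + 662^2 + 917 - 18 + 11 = 439188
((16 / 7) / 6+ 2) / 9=0.26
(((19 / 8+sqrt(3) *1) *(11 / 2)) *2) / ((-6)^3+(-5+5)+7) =-1 / 8-sqrt(3) / 19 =-0.22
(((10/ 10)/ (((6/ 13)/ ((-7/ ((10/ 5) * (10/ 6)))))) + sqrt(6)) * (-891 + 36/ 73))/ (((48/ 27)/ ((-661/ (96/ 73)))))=-11730708171/ 10240 + 128908881 * sqrt(6)/ 512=-528856.30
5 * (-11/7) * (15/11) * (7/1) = -75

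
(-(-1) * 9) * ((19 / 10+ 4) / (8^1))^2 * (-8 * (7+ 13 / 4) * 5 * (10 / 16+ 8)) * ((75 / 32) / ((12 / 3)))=-1329446115 / 131072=-10142.87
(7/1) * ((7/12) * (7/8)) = 343/96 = 3.57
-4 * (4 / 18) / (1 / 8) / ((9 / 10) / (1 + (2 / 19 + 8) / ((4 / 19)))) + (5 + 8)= -299.10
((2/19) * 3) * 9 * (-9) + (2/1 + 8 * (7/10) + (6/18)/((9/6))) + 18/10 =-13643/855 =-15.96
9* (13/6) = 39/2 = 19.50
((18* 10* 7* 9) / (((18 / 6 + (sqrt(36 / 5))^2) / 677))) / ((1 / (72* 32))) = 29480371200 / 17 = 1734139482.35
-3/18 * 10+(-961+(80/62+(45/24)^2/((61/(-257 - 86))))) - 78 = -384545723/363072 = -1059.14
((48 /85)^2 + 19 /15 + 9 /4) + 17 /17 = 419243 /86700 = 4.84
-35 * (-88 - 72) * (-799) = -4474400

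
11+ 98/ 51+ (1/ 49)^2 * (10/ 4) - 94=-19856015/ 244902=-81.08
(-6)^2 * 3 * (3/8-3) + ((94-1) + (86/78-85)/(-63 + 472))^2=25331915/3042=8327.39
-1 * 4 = -4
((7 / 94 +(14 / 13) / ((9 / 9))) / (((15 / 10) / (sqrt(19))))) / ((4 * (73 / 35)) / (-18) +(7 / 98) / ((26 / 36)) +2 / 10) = -147735 * sqrt(19) / 31678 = -20.33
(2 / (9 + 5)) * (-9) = -9 / 7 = -1.29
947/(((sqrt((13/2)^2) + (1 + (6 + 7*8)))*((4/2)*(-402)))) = -0.02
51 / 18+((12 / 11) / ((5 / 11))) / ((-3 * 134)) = 5683 / 2010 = 2.83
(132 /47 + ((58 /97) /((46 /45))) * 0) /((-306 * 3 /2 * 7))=-44 /50337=-0.00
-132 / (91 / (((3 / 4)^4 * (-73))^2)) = -1153797777 / 1490944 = -773.87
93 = 93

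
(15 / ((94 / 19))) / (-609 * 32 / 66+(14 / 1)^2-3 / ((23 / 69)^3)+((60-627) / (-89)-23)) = -279015 / 18120098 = -0.02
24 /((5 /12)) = 288 /5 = 57.60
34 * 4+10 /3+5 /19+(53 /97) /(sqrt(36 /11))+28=53 * sqrt(11) /582+9553 /57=167.90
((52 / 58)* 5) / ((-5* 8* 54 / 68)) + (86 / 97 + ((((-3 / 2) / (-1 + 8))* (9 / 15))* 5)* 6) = -3308681 / 1063314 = -3.11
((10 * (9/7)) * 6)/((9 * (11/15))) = 900/77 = 11.69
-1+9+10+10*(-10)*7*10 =-6982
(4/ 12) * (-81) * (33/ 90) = -99/ 10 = -9.90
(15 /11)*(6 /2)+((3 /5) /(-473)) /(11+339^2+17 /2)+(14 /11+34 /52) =2577558123 /428344930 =6.02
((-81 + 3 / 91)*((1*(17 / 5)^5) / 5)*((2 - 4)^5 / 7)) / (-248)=-41846025504 / 308546875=-135.62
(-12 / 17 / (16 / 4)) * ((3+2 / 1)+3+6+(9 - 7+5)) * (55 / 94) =-3465 / 1598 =-2.17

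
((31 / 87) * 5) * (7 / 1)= 1085 / 87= 12.47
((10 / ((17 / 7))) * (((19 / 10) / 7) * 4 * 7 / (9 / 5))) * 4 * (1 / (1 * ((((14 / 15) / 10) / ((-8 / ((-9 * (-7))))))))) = -304000 / 3213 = -94.62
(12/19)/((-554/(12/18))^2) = 4/4373553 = 0.00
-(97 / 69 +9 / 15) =-692 / 345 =-2.01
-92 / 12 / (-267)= 23 / 801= 0.03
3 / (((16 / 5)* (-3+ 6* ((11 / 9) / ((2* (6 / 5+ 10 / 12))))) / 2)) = -915 / 584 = -1.57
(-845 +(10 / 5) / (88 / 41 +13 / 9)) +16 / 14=-7821609 / 9275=-843.30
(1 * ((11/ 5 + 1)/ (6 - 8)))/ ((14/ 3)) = -12/ 35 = -0.34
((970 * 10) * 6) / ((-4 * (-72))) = 2425 / 12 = 202.08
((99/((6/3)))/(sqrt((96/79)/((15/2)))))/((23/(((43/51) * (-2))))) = -1419 * sqrt(395)/3128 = -9.02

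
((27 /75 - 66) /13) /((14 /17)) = -27897 /4550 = -6.13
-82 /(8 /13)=-533 /4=-133.25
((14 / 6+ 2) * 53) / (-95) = -689 / 285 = -2.42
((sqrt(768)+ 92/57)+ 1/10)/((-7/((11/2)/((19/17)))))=-1496 *sqrt(3)/133 -182699/151620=-20.69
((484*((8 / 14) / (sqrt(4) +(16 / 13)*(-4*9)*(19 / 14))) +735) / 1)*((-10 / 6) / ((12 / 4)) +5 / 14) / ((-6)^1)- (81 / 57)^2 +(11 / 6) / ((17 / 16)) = 58546471747 / 2454333588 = 23.85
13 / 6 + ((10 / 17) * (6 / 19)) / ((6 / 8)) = 4679 / 1938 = 2.41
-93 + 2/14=-650/7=-92.86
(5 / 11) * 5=25 / 11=2.27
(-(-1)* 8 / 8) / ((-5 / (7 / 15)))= -7 / 75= -0.09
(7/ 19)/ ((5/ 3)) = 21/ 95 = 0.22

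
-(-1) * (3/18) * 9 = 3/2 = 1.50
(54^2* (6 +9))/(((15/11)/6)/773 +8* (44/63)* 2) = 3914.13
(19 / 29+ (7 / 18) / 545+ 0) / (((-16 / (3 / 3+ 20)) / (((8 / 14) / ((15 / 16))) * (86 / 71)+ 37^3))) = -70461923940067 / 1615903200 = -43605.29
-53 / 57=-0.93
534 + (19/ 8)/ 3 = 12835/ 24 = 534.79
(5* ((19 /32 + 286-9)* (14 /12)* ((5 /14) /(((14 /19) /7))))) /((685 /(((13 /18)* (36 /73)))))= 3656835 /1280128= 2.86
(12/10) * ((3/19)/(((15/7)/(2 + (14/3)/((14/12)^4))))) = 372/931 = 0.40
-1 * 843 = -843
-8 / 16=-1 / 2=-0.50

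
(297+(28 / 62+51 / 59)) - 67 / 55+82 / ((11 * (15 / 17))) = 92209297 / 301785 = 305.55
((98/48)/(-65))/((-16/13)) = 49/1920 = 0.03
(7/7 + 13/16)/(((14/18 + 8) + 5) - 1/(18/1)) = 0.13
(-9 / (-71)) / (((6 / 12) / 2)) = 36 / 71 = 0.51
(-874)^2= 763876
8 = 8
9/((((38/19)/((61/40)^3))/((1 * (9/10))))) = 18385461/1280000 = 14.36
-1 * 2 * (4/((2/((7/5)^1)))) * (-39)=218.40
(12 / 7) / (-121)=-12 / 847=-0.01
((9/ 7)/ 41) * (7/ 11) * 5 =45/ 451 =0.10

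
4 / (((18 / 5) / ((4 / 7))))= 0.63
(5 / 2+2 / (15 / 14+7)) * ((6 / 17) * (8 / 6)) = 1.29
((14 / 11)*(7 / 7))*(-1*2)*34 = -952 / 11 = -86.55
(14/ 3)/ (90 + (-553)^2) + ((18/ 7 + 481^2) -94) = 1485647743337/ 6423879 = 231269.57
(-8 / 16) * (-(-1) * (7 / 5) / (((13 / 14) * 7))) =-7 / 65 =-0.11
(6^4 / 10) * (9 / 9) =648 / 5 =129.60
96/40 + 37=197/5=39.40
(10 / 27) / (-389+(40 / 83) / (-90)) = -830 / 871761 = -0.00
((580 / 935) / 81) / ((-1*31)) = -116 / 469557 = -0.00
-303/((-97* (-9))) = -101/291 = -0.35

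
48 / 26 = 24 / 13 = 1.85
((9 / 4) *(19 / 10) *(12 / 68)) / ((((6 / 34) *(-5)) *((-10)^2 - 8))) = -171 / 18400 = -0.01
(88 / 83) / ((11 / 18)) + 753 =62643 / 83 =754.73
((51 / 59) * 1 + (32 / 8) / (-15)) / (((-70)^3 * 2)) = -529 / 607110000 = -0.00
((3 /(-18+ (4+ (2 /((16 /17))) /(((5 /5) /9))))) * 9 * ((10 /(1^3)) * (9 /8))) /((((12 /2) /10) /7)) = 28350 /41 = 691.46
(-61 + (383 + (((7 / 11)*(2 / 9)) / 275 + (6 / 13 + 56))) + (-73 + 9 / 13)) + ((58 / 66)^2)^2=118229204023 / 385424325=306.75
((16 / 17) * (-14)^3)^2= 6669761.99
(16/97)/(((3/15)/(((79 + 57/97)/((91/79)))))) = 48790400/856219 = 56.98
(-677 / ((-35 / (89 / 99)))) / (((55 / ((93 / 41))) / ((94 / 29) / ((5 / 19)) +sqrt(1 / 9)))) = 10278740029 / 1132968375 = 9.07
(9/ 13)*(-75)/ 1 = -675/ 13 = -51.92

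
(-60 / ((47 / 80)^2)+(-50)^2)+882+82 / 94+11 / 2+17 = 14276935 / 4418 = 3231.54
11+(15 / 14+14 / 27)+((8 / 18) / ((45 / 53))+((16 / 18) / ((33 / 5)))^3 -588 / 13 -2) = -34.11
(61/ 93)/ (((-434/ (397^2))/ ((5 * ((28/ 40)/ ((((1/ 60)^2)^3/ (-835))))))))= 31212142445520000000/ 961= 32478816280457856.40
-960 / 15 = -64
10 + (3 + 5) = 18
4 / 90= 2 / 45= 0.04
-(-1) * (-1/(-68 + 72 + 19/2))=-0.07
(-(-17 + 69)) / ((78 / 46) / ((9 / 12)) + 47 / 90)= -107640 / 5761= -18.68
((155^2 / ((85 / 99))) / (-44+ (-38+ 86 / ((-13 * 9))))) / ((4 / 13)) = -1099.19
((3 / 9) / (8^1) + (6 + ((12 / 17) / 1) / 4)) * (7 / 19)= 17759 / 7752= 2.29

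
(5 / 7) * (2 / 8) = 5 / 28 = 0.18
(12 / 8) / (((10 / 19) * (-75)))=-19 / 500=-0.04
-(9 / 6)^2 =-2.25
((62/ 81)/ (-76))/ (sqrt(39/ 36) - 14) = 31 * sqrt(39)/ 3599721 + 868/ 1199907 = 0.00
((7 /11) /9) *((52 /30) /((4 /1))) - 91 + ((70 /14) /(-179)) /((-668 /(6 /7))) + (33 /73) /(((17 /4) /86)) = -31552599099587 /385625529135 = -81.82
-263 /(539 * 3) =-263 /1617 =-0.16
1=1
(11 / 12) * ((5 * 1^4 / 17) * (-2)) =-0.54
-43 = -43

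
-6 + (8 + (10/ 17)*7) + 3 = 155/ 17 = 9.12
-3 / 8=-0.38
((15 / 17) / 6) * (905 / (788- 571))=4525 / 7378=0.61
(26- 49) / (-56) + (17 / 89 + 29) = 147535 / 4984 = 29.60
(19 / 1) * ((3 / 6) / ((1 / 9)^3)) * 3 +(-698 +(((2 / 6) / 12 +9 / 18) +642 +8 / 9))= 248663 / 12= 20721.92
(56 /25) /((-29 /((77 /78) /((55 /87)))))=-196 /1625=-0.12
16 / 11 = 1.45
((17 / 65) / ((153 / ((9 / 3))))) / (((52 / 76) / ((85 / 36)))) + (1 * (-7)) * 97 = -12392785 / 18252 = -678.98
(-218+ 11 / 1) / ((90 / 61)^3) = -5220563 / 81000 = -64.45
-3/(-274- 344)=1/206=0.00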